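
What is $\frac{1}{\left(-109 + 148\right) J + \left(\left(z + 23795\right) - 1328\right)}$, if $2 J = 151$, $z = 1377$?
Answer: $\frac{2}{53577} \approx 3.7329 \cdot 10^{-5}$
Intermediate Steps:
$J = \frac{151}{2}$ ($J = \frac{1}{2} \cdot 151 = \frac{151}{2} \approx 75.5$)
$\frac{1}{\left(-109 + 148\right) J + \left(\left(z + 23795\right) - 1328\right)} = \frac{1}{\left(-109 + 148\right) \frac{151}{2} + \left(\left(1377 + 23795\right) - 1328\right)} = \frac{1}{39 \cdot \frac{151}{2} + \left(25172 - 1328\right)} = \frac{1}{\frac{5889}{2} + \left(25172 - 1328\right)} = \frac{1}{\frac{5889}{2} + 23844} = \frac{1}{\frac{53577}{2}} = \frac{2}{53577}$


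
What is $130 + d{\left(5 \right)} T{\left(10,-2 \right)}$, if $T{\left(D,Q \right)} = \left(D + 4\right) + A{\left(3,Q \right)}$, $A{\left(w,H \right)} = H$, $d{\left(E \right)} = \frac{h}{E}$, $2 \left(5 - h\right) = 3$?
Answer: $\frac{692}{5} \approx 138.4$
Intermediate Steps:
$h = \frac{7}{2}$ ($h = 5 - \frac{3}{2} = \frac{7}{2} \approx 3.5$)
$d{\left(E \right)} = \frac{7}{2 E}$
$T{\left(D,Q \right)} = 4 + D + Q$ ($T{\left(D,Q \right)} = \left(D + 4\right) + Q = \left(4 + D\right) + Q = 4 + D + Q$)
$130 + d{\left(5 \right)} T{\left(10,-2 \right)} = 130 + \frac{7}{2 \cdot 5} \left(4 + 10 - 2\right) = 130 + \frac{7}{2} \cdot \frac{1}{5} \cdot 12 = 130 + \frac{7}{10} \cdot 12 = 130 + \frac{42}{5} = \frac{692}{5}$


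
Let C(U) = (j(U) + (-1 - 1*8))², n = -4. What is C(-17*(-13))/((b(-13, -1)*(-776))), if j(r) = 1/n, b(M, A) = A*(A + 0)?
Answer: -1369/12416 ≈ -0.11026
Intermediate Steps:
b(M, A) = A² (b(M, A) = A*A = A²)
j(r) = -¼ (j(r) = 1/(-4) = -¼)
C(U) = 1369/16 (C(U) = (-¼ + (-1 - 1*8))² = (-¼ + (-1 - 8))² = (-¼ - 9)² = (-37/4)² = 1369/16)
C(-17*(-13))/((b(-13, -1)*(-776))) = 1369/(16*(((-1)²*(-776)))) = 1369/(16*((1*(-776)))) = (1369/16)/(-776) = (1369/16)*(-1/776) = -1369/12416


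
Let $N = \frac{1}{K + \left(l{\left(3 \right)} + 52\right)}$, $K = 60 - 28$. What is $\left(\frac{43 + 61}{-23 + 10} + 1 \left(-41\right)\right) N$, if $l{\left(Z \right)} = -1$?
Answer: $- \frac{49}{83} \approx -0.59036$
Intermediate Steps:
$K = 32$
$N = \frac{1}{83}$ ($N = \frac{1}{32 + \left(-1 + 52\right)} = \frac{1}{32 + 51} = \frac{1}{83} \approx 0.012048$)
$\left(\frac{43 + 61}{-23 + 10} + 1 \left(-41\right)\right) N = \left(\frac{43 + 61}{-23 + 10} + 1 \left(-41\right)\right) \frac{1}{83} = \left(\frac{104}{-13} - 41\right) \frac{1}{83} = \left(104 \left(- \frac{1}{13}\right) - 41\right) \frac{1}{83} = \left(-8 - 41\right) \frac{1}{83} = \left(-49\right) \frac{1}{83} = - \frac{49}{83}$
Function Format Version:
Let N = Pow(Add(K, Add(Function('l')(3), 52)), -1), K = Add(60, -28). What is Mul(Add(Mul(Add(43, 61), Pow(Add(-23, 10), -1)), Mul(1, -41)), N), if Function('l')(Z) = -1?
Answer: Rational(-49, 83) ≈ -0.59036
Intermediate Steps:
K = 32
N = Rational(1, 83) (N = Pow(Add(32, Add(-1, 52)), -1) = Pow(Add(32, 51), -1) = Pow(83, -1) = Rational(1, 83) ≈ 0.012048)
Mul(Add(Mul(Add(43, 61), Pow(Add(-23, 10), -1)), Mul(1, -41)), N) = Mul(Add(Mul(Add(43, 61), Pow(Add(-23, 10), -1)), Mul(1, -41)), Rational(1, 83)) = Mul(Add(Mul(104, Pow(-13, -1)), -41), Rational(1, 83)) = Mul(Add(Mul(104, Rational(-1, 13)), -41), Rational(1, 83)) = Mul(Add(-8, -41), Rational(1, 83)) = Mul(-49, Rational(1, 83)) = Rational(-49, 83)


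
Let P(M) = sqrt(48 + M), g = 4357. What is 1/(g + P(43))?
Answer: 4357/18983358 - sqrt(91)/18983358 ≈ 0.00022901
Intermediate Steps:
1/(g + P(43)) = 1/(4357 + sqrt(48 + 43)) = 1/(4357 + sqrt(91))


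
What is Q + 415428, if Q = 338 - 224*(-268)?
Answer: 475798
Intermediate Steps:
Q = 60370 (Q = 338 + 60032 = 60370)
Q + 415428 = 60370 + 415428 = 475798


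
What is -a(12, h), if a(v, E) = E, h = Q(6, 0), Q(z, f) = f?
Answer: 0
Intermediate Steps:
h = 0
-a(12, h) = -1*0 = 0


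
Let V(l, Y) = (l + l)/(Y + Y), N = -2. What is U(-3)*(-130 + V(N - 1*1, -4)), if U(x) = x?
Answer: 1551/4 ≈ 387.75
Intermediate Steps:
V(l, Y) = l/Y (V(l, Y) = (2*l)/((2*Y)) = (2*l)*(1/(2*Y)) = l/Y)
U(-3)*(-130 + V(N - 1*1, -4)) = -3*(-130 + (-2 - 1*1)/(-4)) = -3*(-130 + (-2 - 1)*(-¼)) = -3*(-130 - 3*(-¼)) = -3*(-130 + ¾) = -3*(-517/4) = 1551/4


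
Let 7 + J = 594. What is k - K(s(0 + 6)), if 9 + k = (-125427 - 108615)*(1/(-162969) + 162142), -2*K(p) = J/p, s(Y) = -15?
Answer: -61843538033765551/1629690 ≈ -3.7948e+10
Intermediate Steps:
J = 587 (J = -7 + 594 = 587)
K(p) = -587/(2*p)
k = -2061451266729265/54323 (k = -9 + (-125427 - 108615)*(1/(-162969) + 162142) = -9 - 234042*(-1/162969 + 162142) = -9 - 234042*26424119597/162969 = -9 - 2061451266240358/54323 = -2061451266729265/54323 ≈ -3.7948e+10)
k - K(s(0 + 6)) = -2061451266729265/54323 - (-587)/(2*(-15)) = -2061451266729265/54323 - (-587)*(-1)/(2*15) = -2061451266729265/54323 - 1*587/30 = -2061451266729265/54323 - 587/30 = -61843538033765551/1629690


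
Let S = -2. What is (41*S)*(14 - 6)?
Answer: -656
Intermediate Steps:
(41*S)*(14 - 6) = (41*(-2))*(14 - 6) = -82*8 = -656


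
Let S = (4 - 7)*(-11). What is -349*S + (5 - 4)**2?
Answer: -11516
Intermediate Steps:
S = 33 (S = -3*(-11) = 33)
-349*S + (5 - 4)**2 = -349*33 + (5 - 4)**2 = -11517 + 1**2 = -11517 + 1 = -11516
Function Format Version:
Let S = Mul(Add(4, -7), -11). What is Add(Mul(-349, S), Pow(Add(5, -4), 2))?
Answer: -11516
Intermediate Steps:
S = 33 (S = Mul(-3, -11) = 33)
Add(Mul(-349, S), Pow(Add(5, -4), 2)) = Add(Mul(-349, 33), Pow(Add(5, -4), 2)) = Add(-11517, Pow(1, 2)) = Add(-11517, 1) = -11516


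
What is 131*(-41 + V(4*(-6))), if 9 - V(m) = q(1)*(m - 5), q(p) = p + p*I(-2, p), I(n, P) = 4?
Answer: 14803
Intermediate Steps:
q(p) = 5*p (q(p) = p + p*4 = p + 4*p = 5*p)
V(m) = 34 - 5*m (V(m) = 9 - 5*1*(m - 5) = 9 - 5*(-5 + m) = 9 - (-25 + 5*m) = 9 + (25 - 5*m) = 34 - 5*m)
131*(-41 + V(4*(-6))) = 131*(-41 + (34 - 20*(-6))) = 131*(-41 + (34 - 5*(-24))) = 131*(-41 + (34 + 120)) = 131*(-41 + 154) = 131*113 = 14803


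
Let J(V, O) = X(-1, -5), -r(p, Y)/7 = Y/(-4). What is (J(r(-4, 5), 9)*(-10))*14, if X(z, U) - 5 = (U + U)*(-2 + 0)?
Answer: -3500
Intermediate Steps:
X(z, U) = 5 - 4*U (X(z, U) = 5 + (U + U)*(-2 + 0) = 5 + (2*U)*(-2) = 5 - 4*U)
r(p, Y) = 7*Y/4 (r(p, Y) = -7*Y/(-4) = -7*Y*(-1)/4 = -(-7)*Y/4 = 7*Y/4)
J(V, O) = 25 (J(V, O) = 5 - 4*(-5) = 5 + 20 = 25)
(J(r(-4, 5), 9)*(-10))*14 = (25*(-10))*14 = -250*14 = -3500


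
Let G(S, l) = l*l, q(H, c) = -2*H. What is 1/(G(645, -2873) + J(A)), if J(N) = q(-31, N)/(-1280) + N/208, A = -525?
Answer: 8320/68674331877 ≈ 1.2115e-7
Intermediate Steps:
G(S, l) = l²
J(N) = -31/640 + N/208 (J(N) = -2*(-31)/(-1280) + N/208 = 62*(-1/1280) + N*(1/208) = -31/640 + N/208)
1/(G(645, -2873) + J(A)) = 1/((-2873)² + (-31/640 + (1/208)*(-525))) = 1/(8254129 + (-31/640 - 525/208)) = 1/(8254129 - 21403/8320) = 1/(68674331877/8320) = 8320/68674331877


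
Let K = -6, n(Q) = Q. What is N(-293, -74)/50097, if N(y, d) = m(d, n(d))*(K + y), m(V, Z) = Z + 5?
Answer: 6877/16699 ≈ 0.41182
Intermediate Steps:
m(V, Z) = 5 + Z
N(y, d) = (-6 + y)*(5 + d) (N(y, d) = (5 + d)*(-6 + y) = (-6 + y)*(5 + d))
N(-293, -74)/50097 = ((-6 - 293)*(5 - 74))/50097 = -299*(-69)*(1/50097) = 20631*(1/50097) = 6877/16699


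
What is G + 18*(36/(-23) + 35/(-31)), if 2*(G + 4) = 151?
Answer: 32803/1426 ≈ 23.004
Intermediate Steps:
G = 143/2 (G = -4 + (½)*151 = -4 + 151/2 = 143/2 ≈ 71.500)
G + 18*(36/(-23) + 35/(-31)) = 143/2 + 18*(36/(-23) + 35/(-31)) = 143/2 + 18*(36*(-1/23) + 35*(-1/31)) = 143/2 + 18*(-36/23 - 35/31) = 143/2 + 18*(-1921/713) = 143/2 - 34578/713 = 32803/1426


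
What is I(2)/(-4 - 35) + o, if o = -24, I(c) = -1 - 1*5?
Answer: -310/13 ≈ -23.846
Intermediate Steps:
I(c) = -6 (I(c) = -1 - 5 = -6)
I(2)/(-4 - 35) + o = -6/(-4 - 35) - 24 = -6/(-39) - 24 = -6*(-1/39) - 24 = 2/13 - 24 = -310/13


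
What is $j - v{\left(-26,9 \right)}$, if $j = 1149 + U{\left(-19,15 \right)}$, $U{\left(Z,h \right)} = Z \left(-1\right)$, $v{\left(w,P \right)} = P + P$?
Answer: $1150$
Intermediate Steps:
$v{\left(w,P \right)} = 2 P$
$U{\left(Z,h \right)} = - Z$
$j = 1168$ ($j = 1149 - -19 = 1149 + 19 = 1168$)
$j - v{\left(-26,9 \right)} = 1168 - 2 \cdot 9 = 1168 - 18 = 1150$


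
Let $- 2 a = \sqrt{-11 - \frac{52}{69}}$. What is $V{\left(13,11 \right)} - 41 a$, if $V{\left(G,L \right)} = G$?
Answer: $13 + \frac{41 i \sqrt{55959}}{138} \approx 13.0 + 70.281 i$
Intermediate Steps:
$a = - \frac{i \sqrt{55959}}{138}$ ($a = - \frac{\sqrt{-11 - \frac{52}{69}}}{2} = - \frac{\sqrt{- \frac{811}{69}}}{2} = - \frac{\frac{1}{69} i \sqrt{55959}}{2} = - \frac{i \sqrt{55959}}{138} \approx - 1.7142 i$)
$V{\left(13,11 \right)} - 41 a = 13 - 41 \left(- \frac{i \sqrt{55959}}{138}\right) = 13 + \frac{41 i \sqrt{55959}}{138}$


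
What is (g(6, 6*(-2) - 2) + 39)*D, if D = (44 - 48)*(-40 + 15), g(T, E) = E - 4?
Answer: 2100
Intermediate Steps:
g(T, E) = -4 + E
D = 100 (D = -4*(-25) = 100)
(g(6, 6*(-2) - 2) + 39)*D = ((-4 + (6*(-2) - 2)) + 39)*100 = ((-4 + (-12 - 2)) + 39)*100 = ((-4 - 14) + 39)*100 = (-18 + 39)*100 = 21*100 = 2100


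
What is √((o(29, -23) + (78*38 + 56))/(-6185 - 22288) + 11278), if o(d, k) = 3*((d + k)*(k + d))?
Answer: 11*√75562957158/28473 ≈ 106.20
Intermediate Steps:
o(d, k) = 3*(d + k)² (o(d, k) = 3*((d + k)*(d + k)) = 3*(d + k)²)
√((o(29, -23) + (78*38 + 56))/(-6185 - 22288) + 11278) = √((3*(29 - 23)² + (78*38 + 56))/(-6185 - 22288) + 11278) = √((3*6² + (2964 + 56))/(-28473) + 11278) = √((3*36 + 3020)*(-1/28473) + 11278) = √((108 + 3020)*(-1/28473) + 11278) = √(3128*(-1/28473) + 11278) = √(-3128/28473 + 11278) = √(321115366/28473) = 11*√75562957158/28473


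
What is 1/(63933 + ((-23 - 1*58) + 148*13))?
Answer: 1/65776 ≈ 1.5203e-5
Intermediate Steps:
1/(63933 + ((-23 - 1*58) + 148*13)) = 1/(63933 + ((-23 - 58) + 1924)) = 1/(63933 + (-81 + 1924)) = 1/(63933 + 1843) = 1/65776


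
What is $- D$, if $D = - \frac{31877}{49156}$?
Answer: $\frac{31877}{49156} \approx 0.64849$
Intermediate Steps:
$D = - \frac{31877}{49156}$ ($D = \left(-31877\right) \frac{1}{49156} = - \frac{31877}{49156} \approx -0.64849$)
$- D = \left(-1\right) \left(- \frac{31877}{49156}\right) = \frac{31877}{49156}$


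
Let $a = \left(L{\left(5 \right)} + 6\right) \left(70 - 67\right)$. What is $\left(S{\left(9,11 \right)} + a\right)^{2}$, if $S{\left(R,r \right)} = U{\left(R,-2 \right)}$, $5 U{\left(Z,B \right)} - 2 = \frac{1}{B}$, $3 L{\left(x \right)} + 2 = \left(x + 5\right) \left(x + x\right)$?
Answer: $\frac{1352569}{100} \approx 13526.0$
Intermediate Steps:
$L{\left(x \right)} = - \frac{2}{3} + \frac{2 x \left(5 + x\right)}{3}$ ($L{\left(x \right)} = - \frac{2}{3} + \frac{\left(x + 5\right) \left(x + x\right)}{3} = - \frac{2}{3} + \frac{\left(5 + x\right) 2 x}{3} = - \frac{2}{3} + \frac{2 x \left(5 + x\right)}{3}$)
$U{\left(Z,B \right)} = \frac{2}{5} + \frac{1}{5 B}$
$S{\left(R,r \right)} = \frac{3}{10}$ ($S{\left(R,r \right)} = \frac{1 + 2 \left(-2\right)}{5 \left(-2\right)} = \frac{1}{5} \left(- \frac{1}{2}\right) \left(1 - 4\right) = \frac{1}{5} \left(- \frac{1}{2}\right) \left(-3\right) = \frac{3}{10}$)
$a = 116$ ($a = \left(\left(- \frac{2}{3} + \frac{2 \cdot 5^{2}}{3} + \frac{10}{3} \cdot 5\right) + 6\right) \left(70 - 67\right) = \left(\left(- \frac{2}{3} + \frac{2}{3} \cdot 25 + \frac{50}{3}\right) + 6\right) 3 = \left(\left(- \frac{2}{3} + \frac{50}{3} + \frac{50}{3}\right) + 6\right) 3 = \left(\frac{98}{3} + 6\right) 3 = \frac{116}{3} \cdot 3 = 116$)
$\left(S{\left(9,11 \right)} + a\right)^{2} = \left(\frac{3}{10} + 116\right)^{2} = \left(\frac{1163}{10}\right)^{2} = \frac{1352569}{100}$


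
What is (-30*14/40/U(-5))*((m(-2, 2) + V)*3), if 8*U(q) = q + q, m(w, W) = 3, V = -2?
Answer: 126/5 ≈ 25.200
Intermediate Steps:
U(q) = q/4 (U(q) = (q + q)/8 = (2*q)/8 = q/4)
(-30*14/40/U(-5))*((m(-2, 2) + V)*3) = (-30*14/40/((¼)*(-5)))*((3 - 2)*3) = (-30*14*(1/40)/(-5/4))*(1*3) = -21*(-4)/(2*5)*3 = -30*(-7/25)*3 = (42/5)*3 = 126/5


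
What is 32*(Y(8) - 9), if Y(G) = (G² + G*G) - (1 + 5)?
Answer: 3616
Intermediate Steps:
Y(G) = -6 + 2*G² (Y(G) = (G² + G²) - 1*6 = 2*G² - 6 = -6 + 2*G²)
32*(Y(8) - 9) = 32*((-6 + 2*8²) - 9) = 32*((-6 + 2*64) - 9) = 32*((-6 + 128) - 9) = 32*(122 - 9) = 32*113 = 3616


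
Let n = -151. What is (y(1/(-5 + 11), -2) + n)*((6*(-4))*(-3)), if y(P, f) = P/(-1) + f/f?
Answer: -10812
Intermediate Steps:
y(P, f) = 1 - P (y(P, f) = P*(-1) + 1 = -P + 1 = 1 - P)
(y(1/(-5 + 11), -2) + n)*((6*(-4))*(-3)) = ((1 - 1/(-5 + 11)) - 151)*((6*(-4))*(-3)) = ((1 - 1/6) - 151)*(-24*(-3)) = ((1 - 1*⅙) - 151)*72 = ((1 - ⅙) - 151)*72 = (⅚ - 151)*72 = -901/6*72 = -10812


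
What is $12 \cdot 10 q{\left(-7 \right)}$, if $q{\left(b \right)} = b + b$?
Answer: $-1680$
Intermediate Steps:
$q{\left(b \right)} = 2 b$
$12 \cdot 10 q{\left(-7 \right)} = 12 \cdot 10 \cdot 2 \left(-7\right) = 120 \left(-14\right) = -1680$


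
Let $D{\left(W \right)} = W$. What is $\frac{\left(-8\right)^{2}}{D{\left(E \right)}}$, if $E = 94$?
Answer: $\frac{32}{47} \approx 0.68085$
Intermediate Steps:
$\frac{\left(-8\right)^{2}}{D{\left(E \right)}} = \frac{\left(-8\right)^{2}}{94} = 64 \cdot \frac{1}{94} = \frac{32}{47}$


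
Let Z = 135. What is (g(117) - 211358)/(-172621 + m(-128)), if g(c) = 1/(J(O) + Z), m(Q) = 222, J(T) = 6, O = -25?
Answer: 29801477/24308259 ≈ 1.2260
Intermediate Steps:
g(c) = 1/141 (g(c) = 1/(6 + 135) = 1/141)
(g(117) - 211358)/(-172621 + m(-128)) = (1/141 - 211358)/(-172621 + 222) = -29801477/141/(-172399) = -29801477/141*(-1/172399) = 29801477/24308259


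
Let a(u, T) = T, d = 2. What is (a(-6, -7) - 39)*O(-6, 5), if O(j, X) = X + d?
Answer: -322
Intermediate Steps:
O(j, X) = 2 + X (O(j, X) = X + 2 = 2 + X)
(a(-6, -7) - 39)*O(-6, 5) = (-7 - 39)*(2 + 5) = -46*7 = -322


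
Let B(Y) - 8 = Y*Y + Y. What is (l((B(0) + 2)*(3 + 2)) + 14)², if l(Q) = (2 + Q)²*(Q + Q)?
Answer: 73123731396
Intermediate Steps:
B(Y) = 8 + Y + Y² (B(Y) = 8 + (Y*Y + Y) = 8 + (Y² + Y) = 8 + (Y + Y²) = 8 + Y + Y²)
l(Q) = 2*Q*(2 + Q)² (l(Q) = (2 + Q)²*(2*Q) = 2*Q*(2 + Q)²)
(l((B(0) + 2)*(3 + 2)) + 14)² = (2*(((8 + 0 + 0²) + 2)*(3 + 2))*(2 + ((8 + 0 + 0²) + 2)*(3 + 2))² + 14)² = (2*(((8 + 0 + 0) + 2)*5)*(2 + ((8 + 0 + 0) + 2)*5)² + 14)² = (2*((8 + 2)*5)*(2 + (8 + 2)*5)² + 14)² = (2*(10*5)*(2 + 10*5)² + 14)² = (2*50*(2 + 50)² + 14)² = (2*50*52² + 14)² = (2*50*2704 + 14)² = (270400 + 14)² = 270414² = 73123731396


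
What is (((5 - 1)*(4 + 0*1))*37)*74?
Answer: 43808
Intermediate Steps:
(((5 - 1)*(4 + 0*1))*37)*74 = ((4*(4 + 0))*37)*74 = ((4*4)*37)*74 = (16*37)*74 = 592*74 = 43808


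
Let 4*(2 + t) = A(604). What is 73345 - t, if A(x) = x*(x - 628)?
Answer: 76971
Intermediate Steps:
A(x) = x*(-628 + x)
t = -3626 (t = -2 + (604*(-628 + 604))/4 = -2 + (604*(-24))/4 = -2 + (1/4)*(-14496) = -2 - 3624 = -3626)
73345 - t = 73345 - 1*(-3626) = 73345 + 3626 = 76971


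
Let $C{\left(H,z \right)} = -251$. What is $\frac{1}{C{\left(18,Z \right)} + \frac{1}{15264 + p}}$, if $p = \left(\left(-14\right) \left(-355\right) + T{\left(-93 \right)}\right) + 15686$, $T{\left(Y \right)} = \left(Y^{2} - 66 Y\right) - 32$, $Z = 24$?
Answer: $- \frac{50675}{12719424} \approx -0.0039841$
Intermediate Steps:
$T{\left(Y \right)} = -32 + Y^{2} - 66 Y$
$p = 35411$ ($p = \left(\left(-14\right) \left(-355\right) - \left(-6106 - 8649\right)\right) + 15686 = \left(4970 + \left(-32 + 8649 + 6138\right)\right) + 15686 = \left(4970 + 14755\right) + 15686 = 19725 + 15686 = 35411$)
$\frac{1}{C{\left(18,Z \right)} + \frac{1}{15264 + p}} = \frac{1}{-251 + \frac{1}{15264 + 35411}} = \frac{1}{-251 + \frac{1}{50675}} = \frac{1}{- \frac{12719424}{50675}} = - \frac{50675}{12719424}$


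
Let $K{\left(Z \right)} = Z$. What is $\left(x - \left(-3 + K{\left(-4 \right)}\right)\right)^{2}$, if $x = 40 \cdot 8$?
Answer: $106929$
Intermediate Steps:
$x = 320$
$\left(x - \left(-3 + K{\left(-4 \right)}\right)\right)^{2} = \left(320 - \left(-3 - 4\right)\right)^{2} = \left(320 - -7\right)^{2} = \left(320 + 7\right)^{2} = 327^{2} = 106929$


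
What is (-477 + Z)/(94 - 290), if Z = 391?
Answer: 43/98 ≈ 0.43878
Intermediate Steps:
(-477 + Z)/(94 - 290) = (-477 + 391)/(94 - 290) = -86/(-196) = -86*(-1/196) = 43/98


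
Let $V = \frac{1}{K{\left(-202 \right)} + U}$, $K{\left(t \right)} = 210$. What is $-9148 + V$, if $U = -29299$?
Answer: $- \frac{266106173}{29089} \approx -9148.0$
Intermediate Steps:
$V = - \frac{1}{29089}$ ($V = \frac{1}{210 - 29299} = \frac{1}{-29089} = - \frac{1}{29089} \approx -3.4377 \cdot 10^{-5}$)
$-9148 + V = -9148 - \frac{1}{29089} = - \frac{266106173}{29089}$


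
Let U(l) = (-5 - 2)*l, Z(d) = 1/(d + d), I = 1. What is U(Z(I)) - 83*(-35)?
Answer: 5803/2 ≈ 2901.5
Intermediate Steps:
Z(d) = 1/(2*d)
U(l) = -7*l
U(Z(I)) - 83*(-35) = -7/(2*1) - 83*(-35) = -7/2 + 2905 = 5803/2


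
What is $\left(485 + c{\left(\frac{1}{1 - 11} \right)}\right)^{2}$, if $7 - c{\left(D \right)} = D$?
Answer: $\frac{24216241}{100} \approx 2.4216 \cdot 10^{5}$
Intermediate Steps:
$c{\left(D \right)} = 7 - D$
$\left(485 + c{\left(\frac{1}{1 - 11} \right)}\right)^{2} = \left(485 + \left(7 - \frac{1}{1 - 11}\right)\right)^{2} = \left(485 + \left(7 - \frac{1}{-10}\right)\right)^{2} = \left(485 + \left(7 - - \frac{1}{10}\right)\right)^{2} = \left(485 + \left(7 + \frac{1}{10}\right)\right)^{2} = \left(485 + \frac{71}{10}\right)^{2} = \left(\frac{4921}{10}\right)^{2} = \frac{24216241}{100}$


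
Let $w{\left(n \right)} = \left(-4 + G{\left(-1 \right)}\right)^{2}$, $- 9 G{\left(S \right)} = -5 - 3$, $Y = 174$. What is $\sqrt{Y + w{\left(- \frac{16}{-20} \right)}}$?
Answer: $\frac{\sqrt{14878}}{9} \approx 13.553$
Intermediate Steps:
$G{\left(S \right)} = \frac{8}{9}$ ($G{\left(S \right)} = - \frac{-5 - 3}{9} = \left(- \frac{1}{9}\right) \left(-8\right) = \frac{8}{9}$)
$w{\left(n \right)} = \frac{784}{81}$ ($w{\left(n \right)} = \left(-4 + \frac{8}{9}\right)^{2} = \left(- \frac{28}{9}\right)^{2} = \frac{784}{81}$)
$\sqrt{Y + w{\left(- \frac{16}{-20} \right)}} = \sqrt{174 + \frac{784}{81}} = \sqrt{\frac{14878}{81}} = \frac{\sqrt{14878}}{9}$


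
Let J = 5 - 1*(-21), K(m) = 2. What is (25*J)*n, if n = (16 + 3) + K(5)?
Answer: 13650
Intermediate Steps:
n = 21 (n = (16 + 3) + 2 = 19 + 2 = 21)
J = 26 (J = 5 + 21 = 26)
(25*J)*n = (25*26)*21 = 650*21 = 13650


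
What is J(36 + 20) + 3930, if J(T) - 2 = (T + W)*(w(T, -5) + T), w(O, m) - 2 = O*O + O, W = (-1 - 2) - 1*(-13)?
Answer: 218432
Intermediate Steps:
W = 10 (W = -3 + 13 = 10)
w(O, m) = 2 + O + O² (w(O, m) = 2 + (O*O + O) = 2 + (O² + O) = 2 + (O + O²) = 2 + O + O²)
J(T) = 2 + (10 + T)*(2 + T² + 2*T) (J(T) = 2 + (T + 10)*((2 + T + T²) + T) = 2 + (10 + T)*(2 + T² + 2*T))
J(36 + 20) + 3930 = (22 + (36 + 20)³ + 12*(36 + 20)² + 22*(36 + 20)) + 3930 = (22 + 56³ + 12*56² + 22*56) + 3930 = (22 + 175616 + 12*3136 + 1232) + 3930 = (22 + 175616 + 37632 + 1232) + 3930 = 214502 + 3930 = 218432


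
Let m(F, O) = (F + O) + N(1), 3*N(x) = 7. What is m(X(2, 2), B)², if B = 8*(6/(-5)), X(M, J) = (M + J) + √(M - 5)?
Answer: 1726/225 - 98*I*√3/15 ≈ 7.6711 - 11.316*I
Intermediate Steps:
N(x) = 7/3 (N(x) = (⅓)*7 = 7/3)
X(M, J) = J + M + √(-5 + M) (X(M, J) = (J + M) + √(-5 + M) = J + M + √(-5 + M))
B = -48/5 (B = 8*(6*(-⅕)) = 8*(-6/5) = -48/5 ≈ -9.6000)
m(F, O) = 7/3 + F + O (m(F, O) = (F + O) + 7/3 = 7/3 + F + O)
m(X(2, 2), B)² = (7/3 + (2 + 2 + √(-5 + 2)) - 48/5)² = (7/3 + (2 + 2 + √(-3)) - 48/5)² = (7/3 + (2 + 2 + I*√3) - 48/5)² = (7/3 + (4 + I*√3) - 48/5)² = (-49/15 + I*√3)²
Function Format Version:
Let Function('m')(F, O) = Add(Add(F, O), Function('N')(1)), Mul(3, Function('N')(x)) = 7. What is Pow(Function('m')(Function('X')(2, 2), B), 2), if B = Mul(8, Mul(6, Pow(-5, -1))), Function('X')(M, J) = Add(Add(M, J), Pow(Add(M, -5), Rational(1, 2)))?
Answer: Add(Rational(1726, 225), Mul(Rational(-98, 15), I, Pow(3, Rational(1, 2)))) ≈ Add(7.6711, Mul(-11.316, I))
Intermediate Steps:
Function('N')(x) = Rational(7, 3) (Function('N')(x) = Mul(Rational(1, 3), 7) = Rational(7, 3))
Function('X')(M, J) = Add(J, M, Pow(Add(-5, M), Rational(1, 2))) (Function('X')(M, J) = Add(Add(J, M), Pow(Add(-5, M), Rational(1, 2))) = Add(J, M, Pow(Add(-5, M), Rational(1, 2))))
B = Rational(-48, 5) (B = Mul(8, Mul(6, Rational(-1, 5))) = Mul(8, Rational(-6, 5)) = Rational(-48, 5) ≈ -9.6000)
Function('m')(F, O) = Add(Rational(7, 3), F, O) (Function('m')(F, O) = Add(Add(F, O), Rational(7, 3)) = Add(Rational(7, 3), F, O))
Pow(Function('m')(Function('X')(2, 2), B), 2) = Pow(Add(Rational(7, 3), Add(2, 2, Pow(Add(-5, 2), Rational(1, 2))), Rational(-48, 5)), 2) = Pow(Add(Rational(7, 3), Add(2, 2, Pow(-3, Rational(1, 2))), Rational(-48, 5)), 2) = Pow(Add(Rational(7, 3), Add(2, 2, Mul(I, Pow(3, Rational(1, 2)))), Rational(-48, 5)), 2) = Pow(Add(Rational(7, 3), Add(4, Mul(I, Pow(3, Rational(1, 2)))), Rational(-48, 5)), 2) = Pow(Add(Rational(-49, 15), Mul(I, Pow(3, Rational(1, 2)))), 2)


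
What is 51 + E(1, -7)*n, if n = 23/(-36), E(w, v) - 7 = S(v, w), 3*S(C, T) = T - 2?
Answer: 1262/27 ≈ 46.741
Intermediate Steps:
S(C, T) = -⅔ + T/3 (S(C, T) = (T - 2)/3 = (-2 + T)/3 = -⅔ + T/3)
E(w, v) = 19/3 + w/3 (E(w, v) = 7 + (-⅔ + w/3) = 19/3 + w/3)
n = -23/36 (n = 23*(-1/36) = -23/36 ≈ -0.63889)
51 + E(1, -7)*n = 51 + (19/3 + (⅓)*1)*(-23/36) = 51 + (19/3 + ⅓)*(-23/36) = 51 + (20/3)*(-23/36) = 51 - 115/27 = 1262/27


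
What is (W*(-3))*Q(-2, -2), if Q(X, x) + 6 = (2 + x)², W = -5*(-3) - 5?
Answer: 180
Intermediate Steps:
W = 10 (W = 15 - 5 = 10)
Q(X, x) = -6 + (2 + x)²
(W*(-3))*Q(-2, -2) = (10*(-3))*(-6 + (2 - 2)²) = -30*(-6 + 0²) = -30*(-6 + 0) = -30*(-6) = 180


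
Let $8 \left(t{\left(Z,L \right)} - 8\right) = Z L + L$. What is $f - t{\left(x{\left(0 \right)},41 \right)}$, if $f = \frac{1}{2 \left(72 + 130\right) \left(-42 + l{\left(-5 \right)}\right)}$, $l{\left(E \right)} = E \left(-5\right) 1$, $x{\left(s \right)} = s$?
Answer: $- \frac{180287}{13736} \approx -13.125$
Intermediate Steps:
$t{\left(Z,L \right)} = 8 + \frac{L}{8} + \frac{L Z}{8}$ ($t{\left(Z,L \right)} = 8 + \frac{Z L + L}{8} = 8 + \frac{L Z + L}{8} = 8 + \frac{L + L Z}{8} = 8 + \left(\frac{L}{8} + \frac{L Z}{8}\right) = 8 + \frac{L}{8} + \frac{L Z}{8}$)
$l{\left(E \right)} = - 5 E$ ($l{\left(E \right)} = - 5 E 1 = - 5 E$)
$f = - \frac{1}{6868}$ ($f = \frac{1}{2 \left(72 + 130\right) \left(-42 - -25\right)} = \frac{1}{2 \cdot 202 \left(-42 + 25\right)} = \frac{1}{2 \cdot 202 \left(-17\right)} = \frac{1}{2 \left(-3434\right)} = \frac{1}{-6868} = - \frac{1}{6868} \approx -0.0001456$)
$f - t{\left(x{\left(0 \right)},41 \right)} = - \frac{1}{6868} - \left(8 + \frac{1}{8} \cdot 41 + \frac{1}{8} \cdot 41 \cdot 0\right) = - \frac{1}{6868} - \left(8 + \frac{41}{8} + 0\right) = - \frac{1}{6868} - \frac{105}{8} = - \frac{180287}{13736}$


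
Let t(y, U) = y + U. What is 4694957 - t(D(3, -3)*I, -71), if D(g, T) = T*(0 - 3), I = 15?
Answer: 4694893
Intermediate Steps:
D(g, T) = -3*T (D(g, T) = T*(-3) = -3*T)
t(y, U) = U + y
4694957 - t(D(3, -3)*I, -71) = 4694957 - (-71 - 3*(-3)*15) = 4694957 - (-71 + 9*15) = 4694957 - (-71 + 135) = 4694957 - 1*64 = 4694957 - 64 = 4694893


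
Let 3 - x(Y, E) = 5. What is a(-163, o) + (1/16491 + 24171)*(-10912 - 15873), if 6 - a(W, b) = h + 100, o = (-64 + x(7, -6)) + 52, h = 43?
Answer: -10676609381437/16491 ≈ -6.4742e+8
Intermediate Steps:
x(Y, E) = -2 (x(Y, E) = 3 - 1*5 = 3 - 5 = -2)
o = -14 (o = (-64 - 2) + 52 = -66 + 52 = -14)
a(W, b) = -137 (a(W, b) = 6 - (43 + 100) = 6 - 1*143 = 6 - 143 = -137)
a(-163, o) + (1/16491 + 24171)*(-10912 - 15873) = -137 + (1/16491 + 24171)*(-10912 - 15873) = -137 + (1/16491 + 24171)*(-26785) = -137 + (398603962/16491)*(-26785) = -137 - 10676607122170/16491 = -10676609381437/16491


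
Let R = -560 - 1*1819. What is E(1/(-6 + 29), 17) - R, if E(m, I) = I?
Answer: 2396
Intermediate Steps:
R = -2379 (R = -560 - 1819 = -2379)
E(1/(-6 + 29), 17) - R = 17 - 1*(-2379) = 17 + 2379 = 2396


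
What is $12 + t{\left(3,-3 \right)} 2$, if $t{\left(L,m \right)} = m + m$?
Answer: $0$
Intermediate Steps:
$t{\left(L,m \right)} = 2 m$
$12 + t{\left(3,-3 \right)} 2 = 12 + 2 \left(-3\right) 2 = 12 - 12 = 0$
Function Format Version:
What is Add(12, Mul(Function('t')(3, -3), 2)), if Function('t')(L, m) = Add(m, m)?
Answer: 0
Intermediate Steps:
Function('t')(L, m) = Mul(2, m)
Add(12, Mul(Function('t')(3, -3), 2)) = Add(12, Mul(Mul(2, -3), 2)) = Add(12, Mul(-6, 2)) = Add(12, -12) = 0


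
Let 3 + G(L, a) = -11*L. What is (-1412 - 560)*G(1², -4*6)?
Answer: 27608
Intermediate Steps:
G(L, a) = -3 - 11*L
(-1412 - 560)*G(1², -4*6) = (-1412 - 560)*(-3 - 11*1²) = -1972*(-3 - 11*1) = -1972*(-3 - 11) = -1972*(-14) = 27608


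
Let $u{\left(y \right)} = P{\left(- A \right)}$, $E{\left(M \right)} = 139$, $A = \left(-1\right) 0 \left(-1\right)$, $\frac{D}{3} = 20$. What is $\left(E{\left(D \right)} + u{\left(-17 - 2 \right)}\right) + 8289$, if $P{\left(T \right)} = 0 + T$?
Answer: $8428$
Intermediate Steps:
$D = 60$ ($D = 3 \cdot 20 = 60$)
$A = 0$ ($A = 0 \left(-1\right) = 0$)
$P{\left(T \right)} = T$
$u{\left(y \right)} = 0$ ($u{\left(y \right)} = \left(-1\right) 0 = 0$)
$\left(E{\left(D \right)} + u{\left(-17 - 2 \right)}\right) + 8289 = \left(139 + 0\right) + 8289 = 139 + 8289 = 8428$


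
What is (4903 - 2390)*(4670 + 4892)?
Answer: 24029306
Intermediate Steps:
(4903 - 2390)*(4670 + 4892) = 2513*9562 = 24029306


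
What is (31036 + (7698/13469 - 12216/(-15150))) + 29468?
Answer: 2057741009734/34009225 ≈ 60505.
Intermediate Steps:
(31036 + (7698/13469 - 12216/(-15150))) + 29468 = (31036 + (7698*(1/13469) - 12216*(-1/15150))) + 29468 = (31036 + (7698/13469 + 2036/2525)) + 29468 = (31036 + 46860334/34009225) + 29468 = 1055557167434/34009225 + 29468 = 2057741009734/34009225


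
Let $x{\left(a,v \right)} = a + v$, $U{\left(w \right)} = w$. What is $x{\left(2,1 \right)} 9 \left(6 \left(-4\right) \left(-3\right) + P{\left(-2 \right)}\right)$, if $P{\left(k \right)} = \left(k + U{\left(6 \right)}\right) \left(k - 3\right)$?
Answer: $1404$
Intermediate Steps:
$P{\left(k \right)} = \left(-3 + k\right) \left(6 + k\right)$ ($P{\left(k \right)} = \left(k + 6\right) \left(k - 3\right) = \left(6 + k\right) \left(-3 + k\right) = \left(-3 + k\right) \left(6 + k\right)$)
$x{\left(2,1 \right)} 9 \left(6 \left(-4\right) \left(-3\right) + P{\left(-2 \right)}\right) = \left(2 + 1\right) 9 \left(6 \left(-4\right) \left(-3\right) + \left(-18 + \left(-2\right)^{2} + 3 \left(-2\right)\right)\right) = 3 \cdot 9 \left(\left(-24\right) \left(-3\right) - 20\right) = 27 \left(72 - 20\right) = 27 \cdot 52 = 1404$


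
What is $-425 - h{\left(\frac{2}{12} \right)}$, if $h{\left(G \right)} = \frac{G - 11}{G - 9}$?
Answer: $- \frac{22590}{53} \approx -426.23$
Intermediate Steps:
$h{\left(G \right)} = \frac{-11 + G}{-9 + G}$
$-425 - h{\left(\frac{2}{12} \right)} = -425 - \frac{-11 + \frac{2}{12}}{-9 + \frac{2}{12}} = -425 - \frac{-11 + 2 \cdot \frac{1}{12}}{-9 + 2 \cdot \frac{1}{12}} = -425 - \frac{-11 + \frac{1}{6}}{-9 + \frac{1}{6}} = -425 - \frac{1}{- \frac{53}{6}} \left(- \frac{65}{6}\right) = -425 - \left(- \frac{6}{53}\right) \left(- \frac{65}{6}\right) = -425 - \frac{65}{53} = - \frac{22590}{53}$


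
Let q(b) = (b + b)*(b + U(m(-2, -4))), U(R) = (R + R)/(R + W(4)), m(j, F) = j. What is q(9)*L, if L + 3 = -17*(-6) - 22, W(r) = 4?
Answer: 9702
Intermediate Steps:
L = 77 (L = -3 + (-17*(-6) - 22) = -3 + (102 - 22) = -3 + 80 = 77)
U(R) = 2*R/(4 + R) (U(R) = (R + R)/(R + 4) = (2*R)/(4 + R) = 2*R/(4 + R))
q(b) = 2*b*(-2 + b) (q(b) = (b + b)*(b + 2*(-2)/(4 - 2)) = (2*b)*(b + 2*(-2)/2) = (2*b)*(b + 2*(-2)*(½)) = (2*b)*(b - 2) = (2*b)*(-2 + b) = 2*b*(-2 + b))
q(9)*L = (2*9*(-2 + 9))*77 = (2*9*7)*77 = 126*77 = 9702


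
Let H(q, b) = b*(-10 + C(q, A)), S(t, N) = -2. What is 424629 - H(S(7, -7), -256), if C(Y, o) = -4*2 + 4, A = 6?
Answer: 421045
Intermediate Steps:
C(Y, o) = -4 (C(Y, o) = -8 + 4 = -4)
H(q, b) = -14*b (H(q, b) = b*(-10 - 4) = b*(-14) = -14*b)
424629 - H(S(7, -7), -256) = 424629 - (-14)*(-256) = 424629 - 1*3584 = 424629 - 3584 = 421045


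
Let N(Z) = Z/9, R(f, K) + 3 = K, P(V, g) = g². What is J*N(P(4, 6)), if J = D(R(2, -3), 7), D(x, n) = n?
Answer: 28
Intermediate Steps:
R(f, K) = -3 + K
N(Z) = Z/9 (N(Z) = Z*(⅑) = Z/9)
J = 7
J*N(P(4, 6)) = 7*((⅑)*6²) = 7*((⅑)*36) = 7*4 = 28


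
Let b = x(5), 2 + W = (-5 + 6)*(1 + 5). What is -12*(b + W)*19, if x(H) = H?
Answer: -2052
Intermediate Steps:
W = 4 (W = -2 + (-5 + 6)*(1 + 5) = -2 + 1*6 = -2 + 6 = 4)
b = 5
-12*(b + W)*19 = -12*(5 + 4)*19 = -12*9*19 = -108*19 = -2052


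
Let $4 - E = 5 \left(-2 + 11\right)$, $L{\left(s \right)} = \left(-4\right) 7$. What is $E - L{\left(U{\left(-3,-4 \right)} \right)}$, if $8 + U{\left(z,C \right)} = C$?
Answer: $-13$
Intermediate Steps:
$U{\left(z,C \right)} = -8 + C$
$L{\left(s \right)} = -28$
$E = -41$ ($E = 4 - 5 \left(-2 + 11\right) = 4 - 5 \cdot 9 = 4 - 45 = -41$)
$E - L{\left(U{\left(-3,-4 \right)} \right)} = -41 - -28 = -41 + 28 = -13$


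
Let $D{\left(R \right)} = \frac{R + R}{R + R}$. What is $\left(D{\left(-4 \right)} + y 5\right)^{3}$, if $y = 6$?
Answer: $29791$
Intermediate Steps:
$D{\left(R \right)} = 1$ ($D{\left(R \right)} = \frac{2 R}{2 R} = 2 R \frac{1}{2 R} = 1$)
$\left(D{\left(-4 \right)} + y 5\right)^{3} = \left(1 + 6 \cdot 5\right)^{3} = \left(1 + 30\right)^{3} = 31^{3} = 29791$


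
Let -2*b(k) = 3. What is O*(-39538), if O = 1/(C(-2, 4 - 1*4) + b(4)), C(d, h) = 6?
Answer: -79076/9 ≈ -8786.2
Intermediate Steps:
b(k) = -3/2 (b(k) = -1/2*3 = -3/2)
O = 2/9 (O = 1/(6 - 3/2) = 1/(9/2) = 2/9 ≈ 0.22222)
O*(-39538) = (2/9)*(-39538) = -79076/9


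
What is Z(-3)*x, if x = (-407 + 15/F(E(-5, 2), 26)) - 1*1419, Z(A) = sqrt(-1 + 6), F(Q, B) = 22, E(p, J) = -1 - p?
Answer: -40157*sqrt(5)/22 ≈ -4081.5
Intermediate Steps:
Z(A) = sqrt(5)
x = -40157/22 (x = (-407 + 15/22) - 1*1419 = (-407 + 15*(1/22)) - 1419 = (-407 + 15/22) - 1419 = -8939/22 - 1419 = -40157/22 ≈ -1825.3)
Z(-3)*x = sqrt(5)*(-40157/22) = -40157*sqrt(5)/22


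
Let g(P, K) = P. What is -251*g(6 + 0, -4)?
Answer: -1506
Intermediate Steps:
-251*g(6 + 0, -4) = -251*(6 + 0) = -251*6 = -1*1506 = -1506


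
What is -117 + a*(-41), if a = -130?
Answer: 5213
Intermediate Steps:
-117 + a*(-41) = -117 - 130*(-41) = -117 + 5330 = 5213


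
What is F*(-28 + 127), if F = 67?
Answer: 6633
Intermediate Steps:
F*(-28 + 127) = 67*(-28 + 127) = 67*99 = 6633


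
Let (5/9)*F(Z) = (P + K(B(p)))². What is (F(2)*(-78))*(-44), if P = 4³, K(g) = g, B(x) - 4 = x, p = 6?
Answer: 169142688/5 ≈ 3.3829e+7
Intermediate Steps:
B(x) = 4 + x
P = 64
F(Z) = 49284/5 (F(Z) = 9*(64 + (4 + 6))²/5 = 9*(64 + 10)²/5 = (9/5)*74² = (9/5)*5476 = 49284/5)
(F(2)*(-78))*(-44) = ((49284/5)*(-78))*(-44) = -3844152/5*(-44) = 169142688/5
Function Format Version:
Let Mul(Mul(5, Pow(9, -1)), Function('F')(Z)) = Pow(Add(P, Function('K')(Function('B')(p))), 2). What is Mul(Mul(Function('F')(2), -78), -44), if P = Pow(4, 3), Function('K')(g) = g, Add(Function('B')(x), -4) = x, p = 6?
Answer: Rational(169142688, 5) ≈ 3.3829e+7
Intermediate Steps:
Function('B')(x) = Add(4, x)
P = 64
Function('F')(Z) = Rational(49284, 5) (Function('F')(Z) = Mul(Rational(9, 5), Pow(Add(64, Add(4, 6)), 2)) = Mul(Rational(9, 5), Pow(Add(64, 10), 2)) = Mul(Rational(9, 5), Pow(74, 2)) = Mul(Rational(9, 5), 5476) = Rational(49284, 5))
Mul(Mul(Function('F')(2), -78), -44) = Mul(Mul(Rational(49284, 5), -78), -44) = Mul(Rational(-3844152, 5), -44) = Rational(169142688, 5)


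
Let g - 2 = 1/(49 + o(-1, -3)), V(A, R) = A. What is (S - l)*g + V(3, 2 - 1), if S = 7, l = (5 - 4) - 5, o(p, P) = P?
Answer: 1161/46 ≈ 25.239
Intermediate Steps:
l = -4 (l = 1 - 5 = -4)
g = 93/46 (g = 2 + 1/(49 - 3) = 2 + 1/46 = 93/46 ≈ 2.0217)
(S - l)*g + V(3, 2 - 1) = (7 - 1*(-4))*(93/46) + 3 = (7 + 4)*(93/46) + 3 = 11*(93/46) + 3 = 1023/46 + 3 = 1161/46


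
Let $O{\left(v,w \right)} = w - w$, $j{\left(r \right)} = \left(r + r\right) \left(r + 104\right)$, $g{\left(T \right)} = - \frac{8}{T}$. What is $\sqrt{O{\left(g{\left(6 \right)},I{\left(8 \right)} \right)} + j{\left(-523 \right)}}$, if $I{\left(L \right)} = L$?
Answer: $\sqrt{438274} \approx 662.02$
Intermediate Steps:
$j{\left(r \right)} = 2 r \left(104 + r\right)$
$O{\left(v,w \right)} = 0$
$\sqrt{O{\left(g{\left(6 \right)},I{\left(8 \right)} \right)} + j{\left(-523 \right)}} = \sqrt{0 + 2 \left(-523\right) \left(104 - 523\right)} = \sqrt{0 + 2 \left(-523\right) \left(-419\right)} = \sqrt{0 + 438274} = \sqrt{438274}$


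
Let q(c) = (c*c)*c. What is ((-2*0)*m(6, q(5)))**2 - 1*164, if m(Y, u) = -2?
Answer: -164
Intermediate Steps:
q(c) = c**3 (q(c) = c**2*c = c**3)
((-2*0)*m(6, q(5)))**2 - 1*164 = (-2*0*(-2))**2 - 1*164 = (0*(-2))**2 - 164 = 0**2 - 164 = 0 - 164 = -164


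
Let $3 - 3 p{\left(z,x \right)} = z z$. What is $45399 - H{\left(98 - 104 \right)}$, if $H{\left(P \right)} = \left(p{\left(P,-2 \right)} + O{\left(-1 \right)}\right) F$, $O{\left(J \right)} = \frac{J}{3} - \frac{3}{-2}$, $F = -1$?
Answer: $\frac{272335}{6} \approx 45389.0$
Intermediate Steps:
$p{\left(z,x \right)} = 1 - \frac{z^{2}}{3}$ ($p{\left(z,x \right)} = 1 - \frac{z z}{3} = 1 - \frac{z^{2}}{3}$)
$O{\left(J \right)} = \frac{3}{2} + \frac{J}{3}$ ($O{\left(J \right)} = J \frac{1}{3} - - \frac{3}{2} = \frac{J}{3} + \frac{3}{2} = \frac{3}{2} + \frac{J}{3}$)
$H{\left(P \right)} = - \frac{13}{6} + \frac{P^{2}}{3}$ ($H{\left(P \right)} = \left(\left(1 - \frac{P^{2}}{3}\right) + \left(\frac{3}{2} + \frac{1}{3} \left(-1\right)\right)\right) \left(-1\right) = \left(\left(1 - \frac{P^{2}}{3}\right) + \left(\frac{3}{2} - \frac{1}{3}\right)\right) \left(-1\right) = \left(\left(1 - \frac{P^{2}}{3}\right) + \frac{7}{6}\right) \left(-1\right) = \left(\frac{13}{6} - \frac{P^{2}}{3}\right) \left(-1\right) = - \frac{13}{6} + \frac{P^{2}}{3}$)
$45399 - H{\left(98 - 104 \right)} = 45399 - \left(- \frac{13}{6} + \frac{\left(98 - 104\right)^{2}}{3}\right) = 45399 - \left(- \frac{13}{6} + \frac{\left(-6\right)^{2}}{3}\right) = 45399 - \left(- \frac{13}{6} + \frac{1}{3} \cdot 36\right) = 45399 - \left(- \frac{13}{6} + 12\right) = 45399 - \frac{59}{6} = \frac{272335}{6}$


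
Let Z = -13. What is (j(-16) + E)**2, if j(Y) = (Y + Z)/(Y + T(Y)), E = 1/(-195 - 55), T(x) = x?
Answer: 13024881/16000000 ≈ 0.81406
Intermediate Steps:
E = -1/250 (E = 1/(-250) = -1/250 ≈ -0.0040000)
j(Y) = (-13 + Y)/(2*Y) (j(Y) = (Y - 13)/(Y + Y) = (-13 + Y)/((2*Y)) = (-13 + Y)*(1/(2*Y)) = (-13 + Y)/(2*Y))
(j(-16) + E)**2 = ((1/2)*(-13 - 16)/(-16) - 1/250)**2 = ((1/2)*(-1/16)*(-29) - 1/250)**2 = (29/32 - 1/250)**2 = (3609/4000)**2 = 13024881/16000000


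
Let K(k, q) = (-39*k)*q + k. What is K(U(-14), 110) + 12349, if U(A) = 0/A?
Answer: 12349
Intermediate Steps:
U(A) = 0
K(k, q) = k - 39*k*q (K(k, q) = -39*k*q + k = k - 39*k*q)
K(U(-14), 110) + 12349 = 0*(1 - 39*110) + 12349 = 0*(1 - 4290) + 12349 = 0*(-4289) + 12349 = 0 + 12349 = 12349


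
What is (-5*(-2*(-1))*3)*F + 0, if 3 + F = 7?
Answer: -120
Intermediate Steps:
F = 4 (F = -3 + 7 = 4)
(-5*(-2*(-1))*3)*F + 0 = -5*(-2*(-1))*3*4 + 0 = -10*3*4 + 0 = -5*6*4 + 0 = -30*4 + 0 = -120 + 0 = -120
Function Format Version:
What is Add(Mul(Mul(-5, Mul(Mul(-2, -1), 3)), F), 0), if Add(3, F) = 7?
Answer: -120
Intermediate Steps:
F = 4 (F = Add(-3, 7) = 4)
Add(Mul(Mul(-5, Mul(Mul(-2, -1), 3)), F), 0) = Add(Mul(Mul(-5, Mul(Mul(-2, -1), 3)), 4), 0) = Add(Mul(Mul(-5, Mul(2, 3)), 4), 0) = Add(Mul(Mul(-5, 6), 4), 0) = Add(Mul(-30, 4), 0) = Add(-120, 0) = -120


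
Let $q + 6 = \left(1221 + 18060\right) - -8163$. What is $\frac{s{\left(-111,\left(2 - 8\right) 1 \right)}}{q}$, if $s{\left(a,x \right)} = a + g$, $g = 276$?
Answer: $\frac{55}{9146} \approx 0.0060136$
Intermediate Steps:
$s{\left(a,x \right)} = 276 + a$ ($s{\left(a,x \right)} = a + 276 = 276 + a$)
$q = 27438$ ($q = -6 + \left(\left(1221 + 18060\right) - -8163\right) = -6 + \left(19281 + 8163\right) = -6 + 27444 = 27438$)
$\frac{s{\left(-111,\left(2 - 8\right) 1 \right)}}{q} = \frac{276 - 111}{27438} = 165 \cdot \frac{1}{27438} = \frac{55}{9146}$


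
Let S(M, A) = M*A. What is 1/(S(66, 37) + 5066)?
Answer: 1/7508 ≈ 0.00013319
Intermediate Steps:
S(M, A) = A*M
1/(S(66, 37) + 5066) = 1/(37*66 + 5066) = 1/(2442 + 5066) = 1/7508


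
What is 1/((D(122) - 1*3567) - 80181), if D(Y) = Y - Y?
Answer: -1/83748 ≈ -1.1941e-5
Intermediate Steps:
D(Y) = 0
1/((D(122) - 1*3567) - 80181) = 1/((0 - 1*3567) - 80181) = 1/((0 - 3567) - 80181) = 1/(-3567 - 80181) = 1/(-83748) = -1/83748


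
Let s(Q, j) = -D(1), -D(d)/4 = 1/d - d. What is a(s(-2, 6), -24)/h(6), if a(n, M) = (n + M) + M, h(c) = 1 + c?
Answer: -48/7 ≈ -6.8571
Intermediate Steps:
D(d) = -4/d + 4*d (D(d) = -4*(1/d - d) = -4/d + 4*d)
s(Q, j) = 0 (s(Q, j) = -(-4/1 + 4*1) = -(-4*1 + 4) = -(-4 + 4) = -1*0 = 0)
a(n, M) = n + 2*M (a(n, M) = (M + n) + M = n + 2*M)
a(s(-2, 6), -24)/h(6) = (0 + 2*(-24))/(1 + 6) = (0 - 48)/7 = -48*1/7 = -48/7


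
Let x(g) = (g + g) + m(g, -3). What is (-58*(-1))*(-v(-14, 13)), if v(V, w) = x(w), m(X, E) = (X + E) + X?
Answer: -2842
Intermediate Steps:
m(X, E) = E + 2*X (m(X, E) = (E + X) + X = E + 2*X)
x(g) = -3 + 4*g (x(g) = (g + g) + (-3 + 2*g) = 2*g + (-3 + 2*g) = -3 + 4*g)
v(V, w) = -3 + 4*w
(-58*(-1))*(-v(-14, 13)) = (-58*(-1))*(-(-3 + 4*13)) = 58*(-(-3 + 52)) = 58*(-1*49) = 58*(-49) = -2842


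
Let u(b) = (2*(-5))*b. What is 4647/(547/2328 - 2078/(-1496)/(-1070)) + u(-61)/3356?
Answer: 908065063540645/45660281174 ≈ 19887.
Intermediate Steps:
u(b) = -10*b
4647/(547/2328 - 2078/(-1496)/(-1070)) + u(-61)/3356 = 4647/(547/2328 - 2078/(-1496)/(-1070)) - 10*(-61)/3356 = 4647/(547*(1/2328) - 2078*(-1/1496)*(-1/1070)) + 610*(1/3356) = 4647/(547/2328 + (1039/748)*(-1/1070)) + 305/1678 = 4647/(547/2328 - 1039/800360) + 305/1678 = 4647/(27211133/116452380) + 305/1678 = 4647*(116452380/27211133) + 305/1678 = 541154209860/27211133 + 305/1678 = 908065063540645/45660281174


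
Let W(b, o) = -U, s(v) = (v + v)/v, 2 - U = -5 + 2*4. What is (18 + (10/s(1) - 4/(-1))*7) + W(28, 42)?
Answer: 82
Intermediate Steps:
U = -1 (U = 2 - (-5 + 2*4) = 2 - (-5 + 8) = 2 - 1*3 = 2 - 3 = -1)
s(v) = 2 (s(v) = (2*v)/v = 2)
W(b, o) = 1 (W(b, o) = -1*(-1) = 1)
(18 + (10/s(1) - 4/(-1))*7) + W(28, 42) = (18 + (10/2 - 4/(-1))*7) + 1 = (18 + (10*(½) - 4*(-1))*7) + 1 = (18 + (5 + 4)*7) + 1 = (18 + 9*7) + 1 = (18 + 63) + 1 = 81 + 1 = 82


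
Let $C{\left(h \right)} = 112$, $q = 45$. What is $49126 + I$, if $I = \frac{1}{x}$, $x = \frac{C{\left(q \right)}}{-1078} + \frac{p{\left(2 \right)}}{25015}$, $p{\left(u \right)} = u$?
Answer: $\frac{9821603561}{199966} \approx 49116.0$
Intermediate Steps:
$x = - \frac{199966}{1926155}$ ($x = \frac{112}{-1078} + \frac{2}{25015} = 112 \left(- \frac{1}{1078}\right) + 2 \cdot \frac{1}{25015} = - \frac{8}{77} + \frac{2}{25015} = - \frac{199966}{1926155} \approx -0.10382$)
$I = - \frac{1926155}{199966}$ ($I = \frac{1}{- \frac{199966}{1926155}} = - \frac{1926155}{199966} \approx -9.6324$)
$49126 + I = 49126 - \frac{1926155}{199966} = \frac{9821603561}{199966}$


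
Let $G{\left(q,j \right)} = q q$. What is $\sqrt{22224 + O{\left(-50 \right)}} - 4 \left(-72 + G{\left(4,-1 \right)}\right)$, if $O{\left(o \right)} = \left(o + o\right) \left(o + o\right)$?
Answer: $224 + 4 \sqrt{2014} \approx 403.51$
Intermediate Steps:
$G{\left(q,j \right)} = q^{2}$
$O{\left(o \right)} = 4 o^{2}$ ($O{\left(o \right)} = 2 o 2 o = 4 o^{2}$)
$\sqrt{22224 + O{\left(-50 \right)}} - 4 \left(-72 + G{\left(4,-1 \right)}\right) = \sqrt{22224 + 4 \left(-50\right)^{2}} - 4 \left(-72 + 4^{2}\right) = \sqrt{22224 + 4 \cdot 2500} - 4 \left(-72 + 16\right) = \sqrt{22224 + 10000} - 4 \left(-56\right) = \sqrt{32224} - -224 = 4 \sqrt{2014} + 224 = 224 + 4 \sqrt{2014}$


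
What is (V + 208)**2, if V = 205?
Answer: 170569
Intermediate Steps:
(V + 208)**2 = (205 + 208)**2 = 413**2 = 170569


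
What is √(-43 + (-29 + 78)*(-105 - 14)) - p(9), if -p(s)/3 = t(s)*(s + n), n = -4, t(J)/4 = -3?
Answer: -180 + I*√5874 ≈ -180.0 + 76.642*I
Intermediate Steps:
t(J) = -12 (t(J) = 4*(-3) = -12)
p(s) = -144 + 36*s (p(s) = -(-36)*(s - 4) = -(-36)*(-4 + s) = -3*(48 - 12*s) = -144 + 36*s)
√(-43 + (-29 + 78)*(-105 - 14)) - p(9) = √(-43 + (-29 + 78)*(-105 - 14)) - (-144 + 36*9) = √(-43 + 49*(-119)) - (-144 + 324) = √(-43 - 5831) - 1*180 = √(-5874) - 180 = I*√5874 - 180 = -180 + I*√5874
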